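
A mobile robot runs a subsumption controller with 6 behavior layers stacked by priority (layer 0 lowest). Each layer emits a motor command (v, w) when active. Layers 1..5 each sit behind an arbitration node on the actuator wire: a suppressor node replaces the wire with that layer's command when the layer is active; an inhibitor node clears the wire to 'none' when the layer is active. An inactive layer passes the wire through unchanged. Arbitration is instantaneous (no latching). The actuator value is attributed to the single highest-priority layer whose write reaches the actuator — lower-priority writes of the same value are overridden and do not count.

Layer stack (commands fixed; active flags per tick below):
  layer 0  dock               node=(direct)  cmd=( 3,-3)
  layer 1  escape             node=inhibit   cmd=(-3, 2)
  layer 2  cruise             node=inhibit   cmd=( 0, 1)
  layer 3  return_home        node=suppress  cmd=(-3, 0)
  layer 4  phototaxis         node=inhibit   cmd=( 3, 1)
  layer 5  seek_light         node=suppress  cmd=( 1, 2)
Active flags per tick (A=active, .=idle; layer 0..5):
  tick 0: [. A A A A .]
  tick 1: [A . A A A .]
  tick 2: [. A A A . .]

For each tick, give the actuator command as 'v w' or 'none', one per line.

none
none
-3 0

tick 0:
  L0 dock: idle → wire = none
  L1 escape: active, inhibitor → wire = none
  L2 cruise: active, inhibitor → wire = none
  L3 return_home: active, suppressor → wire = (-3, 0)
  L4 phototaxis: active, inhibitor → wire = none
  L5 seek_light: idle → wire stays none
  actuator = none
tick 1:
  L0 dock: active, feeds wire = (3, -3)
  L1 escape: idle → wire stays (3, -3)
  L2 cruise: active, inhibitor → wire = none
  L3 return_home: active, suppressor → wire = (-3, 0)
  L4 phototaxis: active, inhibitor → wire = none
  L5 seek_light: idle → wire stays none
  actuator = none
tick 2:
  L0 dock: idle → wire = none
  L1 escape: active, inhibitor → wire = none
  L2 cruise: active, inhibitor → wire = none
  L3 return_home: active, suppressor → wire = (-3, 0)
  L4 phototaxis: idle → wire stays (-3, 0)
  L5 seek_light: idle → wire stays (-3, 0)
  actuator = (-3, 0)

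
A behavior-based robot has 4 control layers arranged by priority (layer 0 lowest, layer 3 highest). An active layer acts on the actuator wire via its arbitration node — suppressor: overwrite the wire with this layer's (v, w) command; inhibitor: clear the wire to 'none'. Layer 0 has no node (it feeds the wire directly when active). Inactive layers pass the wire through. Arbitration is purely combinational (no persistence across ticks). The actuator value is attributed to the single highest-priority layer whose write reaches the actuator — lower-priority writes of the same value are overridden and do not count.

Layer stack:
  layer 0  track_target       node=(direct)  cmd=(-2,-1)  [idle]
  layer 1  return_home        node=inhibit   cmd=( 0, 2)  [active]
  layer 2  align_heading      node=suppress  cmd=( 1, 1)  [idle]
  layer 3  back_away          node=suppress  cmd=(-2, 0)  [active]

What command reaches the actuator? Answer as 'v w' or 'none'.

-2 0

layer 0 (track_target) idle — none
layer 1 (return_home) active — inhibits: none
layer 2 (align_heading) idle — unchanged: none
layer 3 (back_away) active — suppresses: (-2, 0)
→ actuator (-2, 0)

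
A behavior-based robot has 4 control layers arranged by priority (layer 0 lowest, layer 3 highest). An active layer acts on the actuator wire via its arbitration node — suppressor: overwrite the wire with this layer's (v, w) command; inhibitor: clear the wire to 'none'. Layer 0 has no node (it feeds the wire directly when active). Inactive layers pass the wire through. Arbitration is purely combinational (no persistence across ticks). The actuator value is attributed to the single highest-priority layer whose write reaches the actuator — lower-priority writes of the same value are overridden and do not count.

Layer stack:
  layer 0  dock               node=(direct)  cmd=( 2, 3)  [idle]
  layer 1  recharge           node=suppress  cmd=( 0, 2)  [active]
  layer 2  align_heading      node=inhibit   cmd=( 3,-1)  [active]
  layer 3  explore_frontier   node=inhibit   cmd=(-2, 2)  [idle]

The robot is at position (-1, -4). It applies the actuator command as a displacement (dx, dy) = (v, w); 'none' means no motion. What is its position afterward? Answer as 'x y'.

-1 -4

L0 dock: idle → wire = none
L1 recharge: active, suppressor → wire = (0, 2)
L2 align_heading: active, inhibitor → wire = none
L3 explore_frontier: idle → wire stays none
actuator = none
position: (-1, -4) + none = (-1, -4)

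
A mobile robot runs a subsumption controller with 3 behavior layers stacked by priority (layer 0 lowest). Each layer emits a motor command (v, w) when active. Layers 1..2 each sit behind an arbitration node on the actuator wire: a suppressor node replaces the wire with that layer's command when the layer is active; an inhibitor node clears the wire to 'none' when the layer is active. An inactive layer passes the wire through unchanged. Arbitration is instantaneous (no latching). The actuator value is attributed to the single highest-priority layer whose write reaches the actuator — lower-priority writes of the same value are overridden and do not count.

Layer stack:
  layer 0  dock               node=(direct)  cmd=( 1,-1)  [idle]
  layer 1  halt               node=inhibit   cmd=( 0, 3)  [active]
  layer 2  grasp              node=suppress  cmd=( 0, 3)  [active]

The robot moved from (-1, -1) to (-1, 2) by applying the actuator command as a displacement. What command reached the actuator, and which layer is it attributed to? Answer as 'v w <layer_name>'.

displacement = (-1, 2) − (-1, -1) = (0, 3)
[0] dock off; wire := none
[1] halt on (inhibit); wire := none
[2] grasp on (suppress); wire := (0, 3)
output (0, 3) — from layer 2 (grasp)

0 3 grasp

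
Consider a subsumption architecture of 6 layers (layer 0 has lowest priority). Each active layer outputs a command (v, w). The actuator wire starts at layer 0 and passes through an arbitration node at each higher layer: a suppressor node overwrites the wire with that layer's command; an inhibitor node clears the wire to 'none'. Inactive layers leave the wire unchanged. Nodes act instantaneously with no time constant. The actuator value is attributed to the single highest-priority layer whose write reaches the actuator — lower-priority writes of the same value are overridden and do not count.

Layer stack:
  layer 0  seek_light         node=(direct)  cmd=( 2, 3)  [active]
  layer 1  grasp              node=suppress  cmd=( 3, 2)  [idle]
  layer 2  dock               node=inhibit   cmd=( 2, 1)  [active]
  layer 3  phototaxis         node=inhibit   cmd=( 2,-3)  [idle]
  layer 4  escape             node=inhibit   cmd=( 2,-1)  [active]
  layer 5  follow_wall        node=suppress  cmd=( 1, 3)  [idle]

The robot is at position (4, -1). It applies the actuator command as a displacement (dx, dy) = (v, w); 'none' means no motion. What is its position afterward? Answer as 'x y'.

4 -1

L0 seek_light: active, feeds wire = (2, 3)
L1 grasp: idle → wire stays (2, 3)
L2 dock: active, inhibitor → wire = none
L3 phototaxis: idle → wire stays none
L4 escape: active, inhibitor → wire = none
L5 follow_wall: idle → wire stays none
actuator = none
position: (4, -1) + none = (4, -1)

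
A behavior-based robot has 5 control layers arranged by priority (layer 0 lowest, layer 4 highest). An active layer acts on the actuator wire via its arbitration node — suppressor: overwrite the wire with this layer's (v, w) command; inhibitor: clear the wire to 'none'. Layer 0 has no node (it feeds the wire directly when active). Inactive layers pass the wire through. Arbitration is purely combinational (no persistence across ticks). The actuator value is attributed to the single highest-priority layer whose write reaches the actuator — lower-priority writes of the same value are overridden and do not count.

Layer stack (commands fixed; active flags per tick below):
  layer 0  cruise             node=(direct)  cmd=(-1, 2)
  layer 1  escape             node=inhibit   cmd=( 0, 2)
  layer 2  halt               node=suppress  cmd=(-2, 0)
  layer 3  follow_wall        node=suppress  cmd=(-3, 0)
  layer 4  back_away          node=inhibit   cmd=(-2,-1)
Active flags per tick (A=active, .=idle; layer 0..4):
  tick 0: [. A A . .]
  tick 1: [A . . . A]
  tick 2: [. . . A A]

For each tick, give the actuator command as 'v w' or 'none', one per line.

tick 0:
  [0] cruise off; wire := none
  [1] escape on (inhibit); wire := none
  [2] halt on (suppress); wire := (-2, 0)
  [3] follow_wall off; pass (-2, 0)
  [4] back_away off; pass (-2, 0)
  output (-2, 0)
tick 1:
  [0] cruise on; wire := (-1, 2)
  [1] escape off; pass (-1, 2)
  [2] halt off; pass (-1, 2)
  [3] follow_wall off; pass (-1, 2)
  [4] back_away on (inhibit); wire := none
  output none
tick 2:
  [0] cruise off; wire := none
  [1] escape off; pass none
  [2] halt off; pass none
  [3] follow_wall on (suppress); wire := (-3, 0)
  [4] back_away on (inhibit); wire := none
  output none

-2 0
none
none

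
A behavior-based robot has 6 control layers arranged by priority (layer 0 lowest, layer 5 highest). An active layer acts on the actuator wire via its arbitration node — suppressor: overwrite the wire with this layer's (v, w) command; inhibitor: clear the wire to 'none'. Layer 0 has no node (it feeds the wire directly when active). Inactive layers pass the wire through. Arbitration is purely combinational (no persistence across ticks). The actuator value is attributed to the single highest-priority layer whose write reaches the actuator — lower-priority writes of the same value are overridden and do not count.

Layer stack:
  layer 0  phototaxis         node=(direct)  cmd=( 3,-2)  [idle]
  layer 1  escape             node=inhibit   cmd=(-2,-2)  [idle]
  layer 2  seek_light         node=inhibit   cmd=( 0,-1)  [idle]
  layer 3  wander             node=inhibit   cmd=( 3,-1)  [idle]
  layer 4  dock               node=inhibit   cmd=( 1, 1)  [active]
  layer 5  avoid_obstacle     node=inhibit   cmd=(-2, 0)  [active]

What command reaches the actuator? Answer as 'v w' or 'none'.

none

layer 0 (phototaxis) idle — none
layer 1 (escape) idle — unchanged: none
layer 2 (seek_light) idle — unchanged: none
layer 3 (wander) idle — unchanged: none
layer 4 (dock) active — inhibits: none
layer 5 (avoid_obstacle) active — inhibits: none
→ actuator none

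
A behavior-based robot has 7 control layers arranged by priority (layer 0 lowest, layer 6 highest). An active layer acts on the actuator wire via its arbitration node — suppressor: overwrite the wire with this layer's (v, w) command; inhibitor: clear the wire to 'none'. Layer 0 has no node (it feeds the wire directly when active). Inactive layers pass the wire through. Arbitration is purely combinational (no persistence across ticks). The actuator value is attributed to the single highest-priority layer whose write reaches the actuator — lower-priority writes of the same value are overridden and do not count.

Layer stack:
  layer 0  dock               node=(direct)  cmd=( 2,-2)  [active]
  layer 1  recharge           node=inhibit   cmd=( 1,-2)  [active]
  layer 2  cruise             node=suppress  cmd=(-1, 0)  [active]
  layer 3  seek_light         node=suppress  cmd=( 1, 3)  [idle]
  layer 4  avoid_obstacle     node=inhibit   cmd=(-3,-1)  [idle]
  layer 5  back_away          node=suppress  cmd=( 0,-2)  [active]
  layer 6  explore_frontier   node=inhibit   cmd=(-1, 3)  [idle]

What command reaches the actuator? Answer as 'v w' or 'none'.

0 -2

[0] dock on; wire := (2, -2)
[1] recharge on (inhibit); wire := none
[2] cruise on (suppress); wire := (-1, 0)
[3] seek_light off; pass (-1, 0)
[4] avoid_obstacle off; pass (-1, 0)
[5] back_away on (suppress); wire := (0, -2)
[6] explore_frontier off; pass (0, -2)
output (0, -2)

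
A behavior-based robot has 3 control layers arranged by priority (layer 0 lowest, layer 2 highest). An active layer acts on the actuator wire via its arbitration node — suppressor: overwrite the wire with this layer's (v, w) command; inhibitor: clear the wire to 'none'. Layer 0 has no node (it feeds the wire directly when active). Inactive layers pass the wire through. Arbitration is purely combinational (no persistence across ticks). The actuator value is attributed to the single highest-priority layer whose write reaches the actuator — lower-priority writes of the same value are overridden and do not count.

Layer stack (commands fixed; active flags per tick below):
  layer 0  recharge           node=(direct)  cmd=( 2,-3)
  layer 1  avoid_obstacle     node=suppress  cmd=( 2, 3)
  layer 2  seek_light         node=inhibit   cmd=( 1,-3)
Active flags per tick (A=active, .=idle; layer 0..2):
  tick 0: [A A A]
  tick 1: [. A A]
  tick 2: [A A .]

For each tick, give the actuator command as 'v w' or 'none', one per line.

none
none
2 3

tick 0:
  L0 recharge: active, feeds wire = (2, -3)
  L1 avoid_obstacle: active, suppressor → wire = (2, 3)
  L2 seek_light: active, inhibitor → wire = none
  actuator = none
tick 1:
  L0 recharge: idle → wire = none
  L1 avoid_obstacle: active, suppressor → wire = (2, 3)
  L2 seek_light: active, inhibitor → wire = none
  actuator = none
tick 2:
  L0 recharge: active, feeds wire = (2, -3)
  L1 avoid_obstacle: active, suppressor → wire = (2, 3)
  L2 seek_light: idle → wire stays (2, 3)
  actuator = (2, 3)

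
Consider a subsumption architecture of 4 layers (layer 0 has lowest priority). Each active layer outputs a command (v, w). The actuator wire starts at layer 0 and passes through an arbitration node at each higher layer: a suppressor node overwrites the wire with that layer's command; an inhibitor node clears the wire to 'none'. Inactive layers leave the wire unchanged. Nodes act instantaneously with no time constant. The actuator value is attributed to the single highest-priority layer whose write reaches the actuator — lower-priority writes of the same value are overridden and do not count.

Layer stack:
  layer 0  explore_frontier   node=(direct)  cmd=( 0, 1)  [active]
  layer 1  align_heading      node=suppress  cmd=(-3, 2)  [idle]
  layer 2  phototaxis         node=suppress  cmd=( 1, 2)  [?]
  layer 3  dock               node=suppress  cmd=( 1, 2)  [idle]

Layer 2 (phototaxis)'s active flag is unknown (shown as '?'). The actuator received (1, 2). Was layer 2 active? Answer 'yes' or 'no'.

If layer 2 is active=yes:
  actuator would be (1, 2)
If layer 2 is active=no:
  actuator would be (0, 1)
Observed (1, 2), so layer 2 was active.

yes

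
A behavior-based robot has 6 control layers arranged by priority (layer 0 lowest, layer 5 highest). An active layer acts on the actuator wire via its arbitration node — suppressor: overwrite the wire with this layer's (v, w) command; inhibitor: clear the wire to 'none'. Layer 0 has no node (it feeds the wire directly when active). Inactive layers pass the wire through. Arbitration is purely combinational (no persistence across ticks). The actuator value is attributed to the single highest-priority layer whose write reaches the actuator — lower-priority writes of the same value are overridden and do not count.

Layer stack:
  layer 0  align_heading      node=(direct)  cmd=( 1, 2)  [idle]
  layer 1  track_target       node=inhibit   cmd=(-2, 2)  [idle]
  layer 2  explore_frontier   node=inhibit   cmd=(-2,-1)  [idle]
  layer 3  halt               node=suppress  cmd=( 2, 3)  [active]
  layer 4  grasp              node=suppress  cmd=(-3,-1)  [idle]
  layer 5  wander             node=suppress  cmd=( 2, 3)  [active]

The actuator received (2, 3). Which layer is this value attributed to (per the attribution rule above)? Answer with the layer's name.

[0] align_heading off; wire := none
[1] track_target off; pass none
[2] explore_frontier off; pass none
[3] halt on (suppress); wire := (2, 3)
[4] grasp off; pass (2, 3)
[5] wander on (suppress); wire := (2, 3)
output (2, 3)
last writer: layer 5 = wander

wander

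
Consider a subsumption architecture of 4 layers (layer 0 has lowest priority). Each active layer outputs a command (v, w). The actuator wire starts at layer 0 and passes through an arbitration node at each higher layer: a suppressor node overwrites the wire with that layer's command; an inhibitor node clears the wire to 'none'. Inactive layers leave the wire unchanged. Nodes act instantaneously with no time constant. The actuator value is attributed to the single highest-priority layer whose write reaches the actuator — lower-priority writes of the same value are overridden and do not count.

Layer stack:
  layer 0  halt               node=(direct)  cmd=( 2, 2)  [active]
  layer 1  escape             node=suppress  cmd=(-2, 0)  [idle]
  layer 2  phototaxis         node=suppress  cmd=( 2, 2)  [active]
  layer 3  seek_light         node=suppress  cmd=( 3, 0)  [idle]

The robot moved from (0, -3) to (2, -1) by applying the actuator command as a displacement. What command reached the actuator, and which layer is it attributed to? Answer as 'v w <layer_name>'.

displacement = (2, -1) − (0, -3) = (2, 2)
L0 halt: active, feeds wire = (2, 2)
L1 escape: idle → wire stays (2, 2)
L2 phototaxis: active, suppressor → wire = (2, 2)
L3 seek_light: idle → wire stays (2, 2)
actuator = (2, 2) — from layer 2 (phototaxis)

2 2 phototaxis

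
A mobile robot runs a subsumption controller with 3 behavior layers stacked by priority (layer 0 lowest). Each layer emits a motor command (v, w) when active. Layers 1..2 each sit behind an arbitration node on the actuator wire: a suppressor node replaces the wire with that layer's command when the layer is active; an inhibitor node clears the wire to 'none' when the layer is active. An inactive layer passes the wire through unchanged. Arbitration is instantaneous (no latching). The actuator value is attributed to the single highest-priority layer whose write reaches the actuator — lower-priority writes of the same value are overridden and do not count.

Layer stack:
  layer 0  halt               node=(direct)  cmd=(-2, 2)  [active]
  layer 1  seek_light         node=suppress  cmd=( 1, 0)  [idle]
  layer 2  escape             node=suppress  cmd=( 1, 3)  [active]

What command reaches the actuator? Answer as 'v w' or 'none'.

layer 0 (halt) active — direct: (-2, 2)
layer 1 (seek_light) idle — unchanged: (-2, 2)
layer 2 (escape) active — suppresses: (1, 3)
→ actuator (1, 3)

1 3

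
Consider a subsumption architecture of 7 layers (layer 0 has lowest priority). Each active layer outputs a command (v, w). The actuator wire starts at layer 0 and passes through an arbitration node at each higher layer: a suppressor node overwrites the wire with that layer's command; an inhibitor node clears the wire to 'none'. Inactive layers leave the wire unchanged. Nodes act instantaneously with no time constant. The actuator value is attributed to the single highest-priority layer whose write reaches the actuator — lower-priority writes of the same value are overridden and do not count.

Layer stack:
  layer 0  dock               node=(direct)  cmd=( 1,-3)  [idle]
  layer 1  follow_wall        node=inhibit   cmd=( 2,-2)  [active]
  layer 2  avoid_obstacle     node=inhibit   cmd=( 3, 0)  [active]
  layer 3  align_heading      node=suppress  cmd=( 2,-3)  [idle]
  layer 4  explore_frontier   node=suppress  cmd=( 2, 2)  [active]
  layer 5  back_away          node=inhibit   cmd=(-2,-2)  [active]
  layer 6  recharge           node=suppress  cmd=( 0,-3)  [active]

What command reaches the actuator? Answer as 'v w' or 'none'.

[0] dock off; wire := none
[1] follow_wall on (inhibit); wire := none
[2] avoid_obstacle on (inhibit); wire := none
[3] align_heading off; pass none
[4] explore_frontier on (suppress); wire := (2, 2)
[5] back_away on (inhibit); wire := none
[6] recharge on (suppress); wire := (0, -3)
output (0, -3)

0 -3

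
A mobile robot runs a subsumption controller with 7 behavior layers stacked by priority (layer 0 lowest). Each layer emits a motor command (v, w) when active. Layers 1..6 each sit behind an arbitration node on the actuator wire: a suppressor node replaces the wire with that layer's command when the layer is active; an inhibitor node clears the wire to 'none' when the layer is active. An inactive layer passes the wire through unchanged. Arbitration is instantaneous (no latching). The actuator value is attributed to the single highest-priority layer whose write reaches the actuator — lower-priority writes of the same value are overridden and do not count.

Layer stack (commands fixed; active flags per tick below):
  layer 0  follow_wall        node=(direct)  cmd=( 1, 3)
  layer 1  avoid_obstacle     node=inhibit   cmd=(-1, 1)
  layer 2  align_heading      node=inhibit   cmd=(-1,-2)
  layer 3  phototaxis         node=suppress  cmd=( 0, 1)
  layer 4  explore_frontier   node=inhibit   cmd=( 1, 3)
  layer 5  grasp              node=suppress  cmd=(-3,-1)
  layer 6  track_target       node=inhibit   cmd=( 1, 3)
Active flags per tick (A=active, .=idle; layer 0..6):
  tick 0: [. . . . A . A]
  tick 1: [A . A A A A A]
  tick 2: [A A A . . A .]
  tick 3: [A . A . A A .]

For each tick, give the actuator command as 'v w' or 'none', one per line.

none
none
-3 -1
-3 -1

tick 0:
  [0] follow_wall off; wire := none
  [1] avoid_obstacle off; pass none
  [2] align_heading off; pass none
  [3] phototaxis off; pass none
  [4] explore_frontier on (inhibit); wire := none
  [5] grasp off; pass none
  [6] track_target on (inhibit); wire := none
  output none
tick 1:
  [0] follow_wall on; wire := (1, 3)
  [1] avoid_obstacle off; pass (1, 3)
  [2] align_heading on (inhibit); wire := none
  [3] phototaxis on (suppress); wire := (0, 1)
  [4] explore_frontier on (inhibit); wire := none
  [5] grasp on (suppress); wire := (-3, -1)
  [6] track_target on (inhibit); wire := none
  output none
tick 2:
  [0] follow_wall on; wire := (1, 3)
  [1] avoid_obstacle on (inhibit); wire := none
  [2] align_heading on (inhibit); wire := none
  [3] phototaxis off; pass none
  [4] explore_frontier off; pass none
  [5] grasp on (suppress); wire := (-3, -1)
  [6] track_target off; pass (-3, -1)
  output (-3, -1)
tick 3:
  [0] follow_wall on; wire := (1, 3)
  [1] avoid_obstacle off; pass (1, 3)
  [2] align_heading on (inhibit); wire := none
  [3] phototaxis off; pass none
  [4] explore_frontier on (inhibit); wire := none
  [5] grasp on (suppress); wire := (-3, -1)
  [6] track_target off; pass (-3, -1)
  output (-3, -1)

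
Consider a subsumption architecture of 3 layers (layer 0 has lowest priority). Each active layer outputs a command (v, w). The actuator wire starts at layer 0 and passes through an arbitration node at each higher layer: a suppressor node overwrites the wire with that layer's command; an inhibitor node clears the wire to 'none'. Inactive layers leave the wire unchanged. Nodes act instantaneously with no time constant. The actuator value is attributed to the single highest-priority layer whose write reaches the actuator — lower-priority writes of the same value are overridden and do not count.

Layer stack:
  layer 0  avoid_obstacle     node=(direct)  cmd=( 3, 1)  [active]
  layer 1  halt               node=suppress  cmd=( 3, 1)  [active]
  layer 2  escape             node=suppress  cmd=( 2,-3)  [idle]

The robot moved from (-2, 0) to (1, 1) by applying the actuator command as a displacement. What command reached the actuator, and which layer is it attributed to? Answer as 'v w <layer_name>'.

3 1 halt

displacement = (1, 1) − (-2, 0) = (3, 1)
[0] avoid_obstacle on; wire := (3, 1)
[1] halt on (suppress); wire := (3, 1)
[2] escape off; pass (3, 1)
output (3, 1) — from layer 1 (halt)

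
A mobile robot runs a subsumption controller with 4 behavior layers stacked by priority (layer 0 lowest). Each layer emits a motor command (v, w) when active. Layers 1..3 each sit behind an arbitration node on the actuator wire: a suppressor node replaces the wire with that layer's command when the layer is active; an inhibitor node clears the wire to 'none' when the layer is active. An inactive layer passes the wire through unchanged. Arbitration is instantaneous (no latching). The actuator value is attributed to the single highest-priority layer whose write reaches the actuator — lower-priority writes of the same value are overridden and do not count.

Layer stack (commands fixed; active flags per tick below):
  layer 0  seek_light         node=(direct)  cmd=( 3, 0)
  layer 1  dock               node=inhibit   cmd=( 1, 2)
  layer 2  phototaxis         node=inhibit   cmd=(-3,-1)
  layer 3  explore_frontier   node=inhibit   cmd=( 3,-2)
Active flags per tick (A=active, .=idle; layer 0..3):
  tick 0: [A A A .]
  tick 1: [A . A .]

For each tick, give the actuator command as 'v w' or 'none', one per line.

none
none

tick 0:
  L0 seek_light: active, feeds wire = (3, 0)
  L1 dock: active, inhibitor → wire = none
  L2 phototaxis: active, inhibitor → wire = none
  L3 explore_frontier: idle → wire stays none
  actuator = none
tick 1:
  L0 seek_light: active, feeds wire = (3, 0)
  L1 dock: idle → wire stays (3, 0)
  L2 phototaxis: active, inhibitor → wire = none
  L3 explore_frontier: idle → wire stays none
  actuator = none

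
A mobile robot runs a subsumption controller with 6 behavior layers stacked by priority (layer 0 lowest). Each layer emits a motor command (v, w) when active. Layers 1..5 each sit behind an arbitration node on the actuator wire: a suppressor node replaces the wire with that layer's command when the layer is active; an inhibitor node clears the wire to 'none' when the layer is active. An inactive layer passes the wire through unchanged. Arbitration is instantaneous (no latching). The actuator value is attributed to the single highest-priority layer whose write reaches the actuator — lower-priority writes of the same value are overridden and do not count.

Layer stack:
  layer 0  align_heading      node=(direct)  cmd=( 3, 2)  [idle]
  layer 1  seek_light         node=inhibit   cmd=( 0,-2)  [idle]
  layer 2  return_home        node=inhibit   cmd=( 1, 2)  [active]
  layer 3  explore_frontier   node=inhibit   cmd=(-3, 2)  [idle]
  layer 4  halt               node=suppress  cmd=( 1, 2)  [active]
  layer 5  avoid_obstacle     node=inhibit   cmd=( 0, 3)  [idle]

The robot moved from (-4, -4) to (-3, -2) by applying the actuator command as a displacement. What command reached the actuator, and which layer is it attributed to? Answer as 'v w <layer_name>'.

1 2 halt

displacement = (-3, -2) − (-4, -4) = (1, 2)
[0] align_heading off; wire := none
[1] seek_light off; pass none
[2] return_home on (inhibit); wire := none
[3] explore_frontier off; pass none
[4] halt on (suppress); wire := (1, 2)
[5] avoid_obstacle off; pass (1, 2)
output (1, 2) — from layer 4 (halt)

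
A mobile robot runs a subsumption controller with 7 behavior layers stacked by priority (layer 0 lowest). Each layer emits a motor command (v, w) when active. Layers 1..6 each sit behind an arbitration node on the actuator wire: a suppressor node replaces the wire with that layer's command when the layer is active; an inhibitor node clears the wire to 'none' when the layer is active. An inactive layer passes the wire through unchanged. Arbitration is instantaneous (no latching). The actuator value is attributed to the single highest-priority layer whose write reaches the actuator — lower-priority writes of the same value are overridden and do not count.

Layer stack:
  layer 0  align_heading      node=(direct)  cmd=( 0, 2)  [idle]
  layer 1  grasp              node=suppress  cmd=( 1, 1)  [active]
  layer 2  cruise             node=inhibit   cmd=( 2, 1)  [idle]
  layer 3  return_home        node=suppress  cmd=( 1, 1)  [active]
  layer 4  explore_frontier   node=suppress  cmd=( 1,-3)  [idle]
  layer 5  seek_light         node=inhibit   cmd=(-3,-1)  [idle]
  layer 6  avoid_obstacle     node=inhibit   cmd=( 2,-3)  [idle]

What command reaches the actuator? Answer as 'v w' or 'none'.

1 1

L0 align_heading: idle → wire = none
L1 grasp: active, suppressor → wire = (1, 1)
L2 cruise: idle → wire stays (1, 1)
L3 return_home: active, suppressor → wire = (1, 1)
L4 explore_frontier: idle → wire stays (1, 1)
L5 seek_light: idle → wire stays (1, 1)
L6 avoid_obstacle: idle → wire stays (1, 1)
actuator = (1, 1)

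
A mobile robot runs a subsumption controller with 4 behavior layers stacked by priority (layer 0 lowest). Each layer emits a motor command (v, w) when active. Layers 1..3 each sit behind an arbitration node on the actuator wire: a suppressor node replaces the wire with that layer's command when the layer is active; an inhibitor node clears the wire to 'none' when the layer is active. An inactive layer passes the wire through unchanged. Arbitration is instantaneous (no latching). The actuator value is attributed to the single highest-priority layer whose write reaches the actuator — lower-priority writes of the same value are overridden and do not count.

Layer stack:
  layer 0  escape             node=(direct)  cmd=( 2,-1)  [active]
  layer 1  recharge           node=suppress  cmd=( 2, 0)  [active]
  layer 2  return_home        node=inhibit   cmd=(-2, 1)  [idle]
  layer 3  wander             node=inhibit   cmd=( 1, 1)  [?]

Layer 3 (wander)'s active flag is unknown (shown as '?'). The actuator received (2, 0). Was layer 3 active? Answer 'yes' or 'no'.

no

If layer 3 is active=yes:
  actuator would be none
If layer 3 is active=no:
  actuator would be (2, 0)
Observed (2, 0), so layer 3 was idle.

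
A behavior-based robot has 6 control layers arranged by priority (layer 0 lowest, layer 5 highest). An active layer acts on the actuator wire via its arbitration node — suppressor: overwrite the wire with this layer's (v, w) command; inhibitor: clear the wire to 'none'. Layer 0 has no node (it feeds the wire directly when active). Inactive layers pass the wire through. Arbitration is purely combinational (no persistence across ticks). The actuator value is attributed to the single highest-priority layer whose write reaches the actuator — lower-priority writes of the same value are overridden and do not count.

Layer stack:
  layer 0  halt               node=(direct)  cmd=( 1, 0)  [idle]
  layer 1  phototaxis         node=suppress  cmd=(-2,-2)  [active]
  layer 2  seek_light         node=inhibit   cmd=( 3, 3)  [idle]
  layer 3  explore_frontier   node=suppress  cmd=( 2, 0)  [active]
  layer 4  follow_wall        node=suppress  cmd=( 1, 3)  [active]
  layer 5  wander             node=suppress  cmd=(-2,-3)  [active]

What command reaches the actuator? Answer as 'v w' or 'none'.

L0 halt: idle → wire = none
L1 phototaxis: active, suppressor → wire = (-2, -2)
L2 seek_light: idle → wire stays (-2, -2)
L3 explore_frontier: active, suppressor → wire = (2, 0)
L4 follow_wall: active, suppressor → wire = (1, 3)
L5 wander: active, suppressor → wire = (-2, -3)
actuator = (-2, -3)

-2 -3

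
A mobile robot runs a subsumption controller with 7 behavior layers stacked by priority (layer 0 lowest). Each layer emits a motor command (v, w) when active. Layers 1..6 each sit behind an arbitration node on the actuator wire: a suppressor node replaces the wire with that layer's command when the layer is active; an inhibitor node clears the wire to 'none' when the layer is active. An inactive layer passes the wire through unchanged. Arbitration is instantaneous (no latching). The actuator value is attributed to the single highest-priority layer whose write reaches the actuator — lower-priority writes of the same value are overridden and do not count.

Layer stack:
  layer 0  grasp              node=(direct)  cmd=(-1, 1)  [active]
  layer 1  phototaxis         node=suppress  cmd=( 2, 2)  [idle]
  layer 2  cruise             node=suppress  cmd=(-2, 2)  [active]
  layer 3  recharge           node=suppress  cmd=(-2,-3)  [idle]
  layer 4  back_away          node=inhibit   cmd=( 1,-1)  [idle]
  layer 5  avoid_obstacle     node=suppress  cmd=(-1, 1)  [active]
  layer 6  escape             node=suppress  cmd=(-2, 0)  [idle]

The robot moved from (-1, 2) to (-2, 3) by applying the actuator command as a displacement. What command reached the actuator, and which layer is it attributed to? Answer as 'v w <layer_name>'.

-1 1 avoid_obstacle

displacement = (-2, 3) − (-1, 2) = (-1, 1)
[0] grasp on; wire := (-1, 1)
[1] phototaxis off; pass (-1, 1)
[2] cruise on (suppress); wire := (-2, 2)
[3] recharge off; pass (-2, 2)
[4] back_away off; pass (-2, 2)
[5] avoid_obstacle on (suppress); wire := (-1, 1)
[6] escape off; pass (-1, 1)
output (-1, 1) — from layer 5 (avoid_obstacle)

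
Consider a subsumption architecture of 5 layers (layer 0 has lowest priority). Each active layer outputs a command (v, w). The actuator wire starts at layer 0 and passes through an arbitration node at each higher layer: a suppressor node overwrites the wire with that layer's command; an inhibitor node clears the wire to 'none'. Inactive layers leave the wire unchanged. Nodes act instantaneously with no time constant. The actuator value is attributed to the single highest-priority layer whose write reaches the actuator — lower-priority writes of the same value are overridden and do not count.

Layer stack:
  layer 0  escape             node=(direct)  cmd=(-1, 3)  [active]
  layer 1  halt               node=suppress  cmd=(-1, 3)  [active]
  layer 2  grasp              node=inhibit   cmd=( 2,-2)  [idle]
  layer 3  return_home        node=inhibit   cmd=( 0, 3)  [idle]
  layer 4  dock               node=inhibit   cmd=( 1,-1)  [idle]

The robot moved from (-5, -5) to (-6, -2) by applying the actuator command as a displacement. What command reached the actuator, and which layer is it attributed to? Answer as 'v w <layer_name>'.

-1 3 halt

displacement = (-6, -2) − (-5, -5) = (-1, 3)
L0 escape: active, feeds wire = (-1, 3)
L1 halt: active, suppressor → wire = (-1, 3)
L2 grasp: idle → wire stays (-1, 3)
L3 return_home: idle → wire stays (-1, 3)
L4 dock: idle → wire stays (-1, 3)
actuator = (-1, 3) — from layer 1 (halt)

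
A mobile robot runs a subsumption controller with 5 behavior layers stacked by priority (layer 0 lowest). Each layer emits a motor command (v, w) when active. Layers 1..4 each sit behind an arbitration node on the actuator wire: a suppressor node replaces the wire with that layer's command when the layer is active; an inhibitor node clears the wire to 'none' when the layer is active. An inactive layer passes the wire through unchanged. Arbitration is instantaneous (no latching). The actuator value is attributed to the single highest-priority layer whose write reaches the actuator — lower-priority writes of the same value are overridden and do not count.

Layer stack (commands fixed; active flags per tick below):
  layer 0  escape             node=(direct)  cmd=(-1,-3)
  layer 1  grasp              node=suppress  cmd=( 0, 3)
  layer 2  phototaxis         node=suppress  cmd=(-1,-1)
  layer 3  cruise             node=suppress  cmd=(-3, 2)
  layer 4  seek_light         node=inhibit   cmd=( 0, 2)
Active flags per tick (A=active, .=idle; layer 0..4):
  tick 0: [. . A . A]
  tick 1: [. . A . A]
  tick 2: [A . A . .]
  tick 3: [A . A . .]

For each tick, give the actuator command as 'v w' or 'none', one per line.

tick 0:
  layer 0 (escape) idle — none
  layer 1 (grasp) idle — unchanged: none
  layer 2 (phototaxis) active — suppresses: (-1, -1)
  layer 3 (cruise) idle — unchanged: (-1, -1)
  layer 4 (seek_light) active — inhibits: none
  → actuator none
tick 1:
  layer 0 (escape) idle — none
  layer 1 (grasp) idle — unchanged: none
  layer 2 (phototaxis) active — suppresses: (-1, -1)
  layer 3 (cruise) idle — unchanged: (-1, -1)
  layer 4 (seek_light) active — inhibits: none
  → actuator none
tick 2:
  layer 0 (escape) active — direct: (-1, -3)
  layer 1 (grasp) idle — unchanged: (-1, -3)
  layer 2 (phototaxis) active — suppresses: (-1, -1)
  layer 3 (cruise) idle — unchanged: (-1, -1)
  layer 4 (seek_light) idle — unchanged: (-1, -1)
  → actuator (-1, -1)
tick 3:
  layer 0 (escape) active — direct: (-1, -3)
  layer 1 (grasp) idle — unchanged: (-1, -3)
  layer 2 (phototaxis) active — suppresses: (-1, -1)
  layer 3 (cruise) idle — unchanged: (-1, -1)
  layer 4 (seek_light) idle — unchanged: (-1, -1)
  → actuator (-1, -1)

none
none
-1 -1
-1 -1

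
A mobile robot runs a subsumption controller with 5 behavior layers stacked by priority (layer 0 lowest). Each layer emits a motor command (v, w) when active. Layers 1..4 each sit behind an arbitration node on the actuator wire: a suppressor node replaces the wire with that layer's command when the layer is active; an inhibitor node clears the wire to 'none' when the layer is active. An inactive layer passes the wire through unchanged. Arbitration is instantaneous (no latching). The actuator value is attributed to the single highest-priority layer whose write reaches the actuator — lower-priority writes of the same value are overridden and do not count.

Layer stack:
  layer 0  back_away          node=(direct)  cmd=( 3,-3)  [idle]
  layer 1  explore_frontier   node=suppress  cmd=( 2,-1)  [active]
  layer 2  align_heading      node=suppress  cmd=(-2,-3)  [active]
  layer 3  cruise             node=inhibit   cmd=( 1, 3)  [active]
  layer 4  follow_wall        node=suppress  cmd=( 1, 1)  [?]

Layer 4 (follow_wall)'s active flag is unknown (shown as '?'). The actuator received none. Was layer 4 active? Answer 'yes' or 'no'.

If layer 4 is active=yes:
  actuator would be (1, 1)
If layer 4 is active=no:
  actuator would be none
Observed none, so layer 4 was idle.

no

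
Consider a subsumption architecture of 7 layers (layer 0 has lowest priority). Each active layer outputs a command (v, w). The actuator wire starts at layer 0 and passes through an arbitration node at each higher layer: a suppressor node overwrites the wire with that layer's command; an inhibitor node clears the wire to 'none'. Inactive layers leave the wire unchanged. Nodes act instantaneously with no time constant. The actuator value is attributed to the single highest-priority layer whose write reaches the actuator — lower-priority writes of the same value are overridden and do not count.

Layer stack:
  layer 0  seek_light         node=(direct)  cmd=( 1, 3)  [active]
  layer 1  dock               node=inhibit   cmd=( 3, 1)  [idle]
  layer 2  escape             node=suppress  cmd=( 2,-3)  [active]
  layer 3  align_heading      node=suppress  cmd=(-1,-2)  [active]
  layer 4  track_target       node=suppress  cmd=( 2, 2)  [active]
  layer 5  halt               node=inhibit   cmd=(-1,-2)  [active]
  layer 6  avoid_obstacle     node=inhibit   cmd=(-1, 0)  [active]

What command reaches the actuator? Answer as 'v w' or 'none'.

[0] seek_light on; wire := (1, 3)
[1] dock off; pass (1, 3)
[2] escape on (suppress); wire := (2, -3)
[3] align_heading on (suppress); wire := (-1, -2)
[4] track_target on (suppress); wire := (2, 2)
[5] halt on (inhibit); wire := none
[6] avoid_obstacle on (inhibit); wire := none
output none

none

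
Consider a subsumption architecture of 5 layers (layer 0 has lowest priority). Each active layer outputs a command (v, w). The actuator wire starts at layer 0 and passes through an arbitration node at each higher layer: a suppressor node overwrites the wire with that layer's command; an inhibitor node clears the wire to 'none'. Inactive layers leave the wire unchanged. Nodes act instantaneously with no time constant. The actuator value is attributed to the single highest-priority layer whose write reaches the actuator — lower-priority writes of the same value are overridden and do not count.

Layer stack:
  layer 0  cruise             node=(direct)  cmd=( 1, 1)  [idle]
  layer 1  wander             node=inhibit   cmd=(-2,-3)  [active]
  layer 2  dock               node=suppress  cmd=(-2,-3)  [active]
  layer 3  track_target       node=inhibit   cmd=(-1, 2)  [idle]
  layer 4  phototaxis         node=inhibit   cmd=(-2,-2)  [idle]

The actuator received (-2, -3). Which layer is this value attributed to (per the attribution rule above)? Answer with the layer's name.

dock

[0] cruise off; wire := none
[1] wander on (inhibit); wire := none
[2] dock on (suppress); wire := (-2, -3)
[3] track_target off; pass (-2, -3)
[4] phototaxis off; pass (-2, -3)
output (-2, -3)
last writer: layer 2 = dock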